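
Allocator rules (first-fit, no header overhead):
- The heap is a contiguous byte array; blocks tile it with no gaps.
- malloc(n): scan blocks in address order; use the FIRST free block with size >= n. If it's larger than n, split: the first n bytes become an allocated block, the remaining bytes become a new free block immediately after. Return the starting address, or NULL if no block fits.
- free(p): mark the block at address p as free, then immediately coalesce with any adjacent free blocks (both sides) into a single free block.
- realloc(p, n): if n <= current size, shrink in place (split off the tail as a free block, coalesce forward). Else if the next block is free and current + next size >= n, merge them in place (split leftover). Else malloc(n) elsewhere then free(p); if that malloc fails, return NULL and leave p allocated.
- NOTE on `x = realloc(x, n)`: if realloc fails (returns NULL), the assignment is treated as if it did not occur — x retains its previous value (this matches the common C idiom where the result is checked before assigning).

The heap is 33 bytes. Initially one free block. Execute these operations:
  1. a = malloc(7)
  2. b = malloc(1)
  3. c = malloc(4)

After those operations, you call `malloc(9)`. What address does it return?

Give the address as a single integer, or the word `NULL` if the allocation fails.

Answer: 12

Derivation:
Op 1: a = malloc(7) -> a = 0; heap: [0-6 ALLOC][7-32 FREE]
Op 2: b = malloc(1) -> b = 7; heap: [0-6 ALLOC][7-7 ALLOC][8-32 FREE]
Op 3: c = malloc(4) -> c = 8; heap: [0-6 ALLOC][7-7 ALLOC][8-11 ALLOC][12-32 FREE]
malloc(9): first-fit scan over [0-6 ALLOC][7-7 ALLOC][8-11 ALLOC][12-32 FREE] -> 12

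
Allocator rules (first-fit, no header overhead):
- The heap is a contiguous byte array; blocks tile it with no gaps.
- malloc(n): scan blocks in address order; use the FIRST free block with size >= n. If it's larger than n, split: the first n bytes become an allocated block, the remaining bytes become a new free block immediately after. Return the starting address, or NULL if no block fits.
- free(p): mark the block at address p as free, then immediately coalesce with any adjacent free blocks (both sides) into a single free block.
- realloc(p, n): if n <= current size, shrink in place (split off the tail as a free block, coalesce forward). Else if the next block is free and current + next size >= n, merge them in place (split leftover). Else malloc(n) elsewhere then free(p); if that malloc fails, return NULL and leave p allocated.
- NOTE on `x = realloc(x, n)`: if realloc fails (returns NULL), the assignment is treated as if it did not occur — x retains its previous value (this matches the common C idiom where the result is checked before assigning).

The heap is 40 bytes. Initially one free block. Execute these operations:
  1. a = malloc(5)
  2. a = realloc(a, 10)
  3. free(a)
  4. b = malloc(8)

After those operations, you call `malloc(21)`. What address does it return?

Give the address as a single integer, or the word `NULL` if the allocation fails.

Answer: 8

Derivation:
Op 1: a = malloc(5) -> a = 0; heap: [0-4 ALLOC][5-39 FREE]
Op 2: a = realloc(a, 10) -> a = 0; heap: [0-9 ALLOC][10-39 FREE]
Op 3: free(a) -> (freed a); heap: [0-39 FREE]
Op 4: b = malloc(8) -> b = 0; heap: [0-7 ALLOC][8-39 FREE]
malloc(21): first-fit scan over [0-7 ALLOC][8-39 FREE] -> 8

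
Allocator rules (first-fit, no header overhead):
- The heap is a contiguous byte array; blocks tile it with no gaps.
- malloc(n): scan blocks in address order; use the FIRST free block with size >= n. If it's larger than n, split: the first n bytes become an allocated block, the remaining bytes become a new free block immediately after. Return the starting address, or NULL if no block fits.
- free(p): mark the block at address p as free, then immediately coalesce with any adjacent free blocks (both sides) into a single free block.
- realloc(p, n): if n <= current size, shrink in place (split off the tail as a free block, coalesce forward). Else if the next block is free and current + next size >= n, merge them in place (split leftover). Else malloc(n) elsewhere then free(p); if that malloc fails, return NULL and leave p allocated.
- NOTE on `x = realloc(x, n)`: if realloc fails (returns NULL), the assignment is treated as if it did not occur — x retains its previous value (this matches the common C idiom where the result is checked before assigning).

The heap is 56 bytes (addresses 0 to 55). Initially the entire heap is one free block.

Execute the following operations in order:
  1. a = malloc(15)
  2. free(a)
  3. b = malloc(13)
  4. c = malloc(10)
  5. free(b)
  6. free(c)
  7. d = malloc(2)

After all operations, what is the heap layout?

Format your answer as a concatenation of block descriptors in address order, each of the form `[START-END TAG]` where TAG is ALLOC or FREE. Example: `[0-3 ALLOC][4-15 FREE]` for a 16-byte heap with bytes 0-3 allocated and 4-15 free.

Op 1: a = malloc(15) -> a = 0; heap: [0-14 ALLOC][15-55 FREE]
Op 2: free(a) -> (freed a); heap: [0-55 FREE]
Op 3: b = malloc(13) -> b = 0; heap: [0-12 ALLOC][13-55 FREE]
Op 4: c = malloc(10) -> c = 13; heap: [0-12 ALLOC][13-22 ALLOC][23-55 FREE]
Op 5: free(b) -> (freed b); heap: [0-12 FREE][13-22 ALLOC][23-55 FREE]
Op 6: free(c) -> (freed c); heap: [0-55 FREE]
Op 7: d = malloc(2) -> d = 0; heap: [0-1 ALLOC][2-55 FREE]

Answer: [0-1 ALLOC][2-55 FREE]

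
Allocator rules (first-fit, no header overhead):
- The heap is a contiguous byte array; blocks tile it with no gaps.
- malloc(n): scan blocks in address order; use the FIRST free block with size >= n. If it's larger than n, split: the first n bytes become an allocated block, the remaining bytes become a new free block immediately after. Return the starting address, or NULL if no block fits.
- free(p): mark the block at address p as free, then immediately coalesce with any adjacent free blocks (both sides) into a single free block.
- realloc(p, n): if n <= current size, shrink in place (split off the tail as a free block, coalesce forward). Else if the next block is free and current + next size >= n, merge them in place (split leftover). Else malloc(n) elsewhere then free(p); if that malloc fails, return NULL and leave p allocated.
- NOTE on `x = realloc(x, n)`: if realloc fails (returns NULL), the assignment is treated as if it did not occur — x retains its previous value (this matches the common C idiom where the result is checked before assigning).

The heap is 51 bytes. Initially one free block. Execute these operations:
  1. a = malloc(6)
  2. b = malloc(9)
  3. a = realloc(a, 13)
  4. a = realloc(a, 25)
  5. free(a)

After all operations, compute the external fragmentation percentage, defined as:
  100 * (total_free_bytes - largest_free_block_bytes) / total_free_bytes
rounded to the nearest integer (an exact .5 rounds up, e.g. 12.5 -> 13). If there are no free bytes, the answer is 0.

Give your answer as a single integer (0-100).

Answer: 14

Derivation:
Op 1: a = malloc(6) -> a = 0; heap: [0-5 ALLOC][6-50 FREE]
Op 2: b = malloc(9) -> b = 6; heap: [0-5 ALLOC][6-14 ALLOC][15-50 FREE]
Op 3: a = realloc(a, 13) -> a = 15; heap: [0-5 FREE][6-14 ALLOC][15-27 ALLOC][28-50 FREE]
Op 4: a = realloc(a, 25) -> a = 15; heap: [0-5 FREE][6-14 ALLOC][15-39 ALLOC][40-50 FREE]
Op 5: free(a) -> (freed a); heap: [0-5 FREE][6-14 ALLOC][15-50 FREE]
Free blocks: [6 36] total_free=42 largest=36 -> 100*(42-36)/42 = 600/42 ≈ 14.286 -> rounds to 14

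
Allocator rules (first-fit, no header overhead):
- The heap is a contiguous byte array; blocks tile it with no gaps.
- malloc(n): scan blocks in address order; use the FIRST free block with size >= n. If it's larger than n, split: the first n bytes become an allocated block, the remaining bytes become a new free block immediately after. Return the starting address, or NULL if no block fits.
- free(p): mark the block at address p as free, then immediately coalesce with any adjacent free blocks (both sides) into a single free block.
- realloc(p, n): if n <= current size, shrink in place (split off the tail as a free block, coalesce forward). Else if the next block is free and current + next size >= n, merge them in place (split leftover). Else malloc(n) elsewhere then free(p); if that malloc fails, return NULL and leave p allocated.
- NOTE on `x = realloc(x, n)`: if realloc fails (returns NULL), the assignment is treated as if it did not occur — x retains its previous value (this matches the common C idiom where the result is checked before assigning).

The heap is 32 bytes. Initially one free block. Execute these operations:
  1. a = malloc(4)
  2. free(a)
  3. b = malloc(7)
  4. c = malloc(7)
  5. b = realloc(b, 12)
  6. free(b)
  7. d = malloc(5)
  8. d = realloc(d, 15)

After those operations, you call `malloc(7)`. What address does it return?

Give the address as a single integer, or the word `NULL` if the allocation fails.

Answer: 0

Derivation:
Op 1: a = malloc(4) -> a = 0; heap: [0-3 ALLOC][4-31 FREE]
Op 2: free(a) -> (freed a); heap: [0-31 FREE]
Op 3: b = malloc(7) -> b = 0; heap: [0-6 ALLOC][7-31 FREE]
Op 4: c = malloc(7) -> c = 7; heap: [0-6 ALLOC][7-13 ALLOC][14-31 FREE]
Op 5: b = realloc(b, 12) -> b = 14; heap: [0-6 FREE][7-13 ALLOC][14-25 ALLOC][26-31 FREE]
Op 6: free(b) -> (freed b); heap: [0-6 FREE][7-13 ALLOC][14-31 FREE]
Op 7: d = malloc(5) -> d = 0; heap: [0-4 ALLOC][5-6 FREE][7-13 ALLOC][14-31 FREE]
Op 8: d = realloc(d, 15) -> d = 14; heap: [0-6 FREE][7-13 ALLOC][14-28 ALLOC][29-31 FREE]
malloc(7): first-fit scan over [0-6 FREE][7-13 ALLOC][14-28 ALLOC][29-31 FREE] -> 0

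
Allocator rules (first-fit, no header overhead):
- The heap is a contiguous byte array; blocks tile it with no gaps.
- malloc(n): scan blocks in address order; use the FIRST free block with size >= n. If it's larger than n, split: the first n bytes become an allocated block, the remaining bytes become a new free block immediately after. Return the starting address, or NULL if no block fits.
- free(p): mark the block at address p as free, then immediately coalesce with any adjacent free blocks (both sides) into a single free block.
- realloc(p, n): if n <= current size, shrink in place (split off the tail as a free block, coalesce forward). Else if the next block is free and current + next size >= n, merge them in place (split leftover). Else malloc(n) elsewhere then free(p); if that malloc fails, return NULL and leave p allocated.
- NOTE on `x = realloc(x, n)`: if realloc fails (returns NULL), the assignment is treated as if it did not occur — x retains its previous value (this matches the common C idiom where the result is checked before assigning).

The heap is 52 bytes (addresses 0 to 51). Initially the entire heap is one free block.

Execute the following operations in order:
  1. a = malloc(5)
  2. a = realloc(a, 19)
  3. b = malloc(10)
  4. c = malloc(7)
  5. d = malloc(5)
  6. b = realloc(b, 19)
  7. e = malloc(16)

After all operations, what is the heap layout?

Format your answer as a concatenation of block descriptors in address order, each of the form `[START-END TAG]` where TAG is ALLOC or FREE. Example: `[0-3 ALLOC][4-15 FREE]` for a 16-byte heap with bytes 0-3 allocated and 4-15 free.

Answer: [0-18 ALLOC][19-28 ALLOC][29-35 ALLOC][36-40 ALLOC][41-51 FREE]

Derivation:
Op 1: a = malloc(5) -> a = 0; heap: [0-4 ALLOC][5-51 FREE]
Op 2: a = realloc(a, 19) -> a = 0; heap: [0-18 ALLOC][19-51 FREE]
Op 3: b = malloc(10) -> b = 19; heap: [0-18 ALLOC][19-28 ALLOC][29-51 FREE]
Op 4: c = malloc(7) -> c = 29; heap: [0-18 ALLOC][19-28 ALLOC][29-35 ALLOC][36-51 FREE]
Op 5: d = malloc(5) -> d = 36; heap: [0-18 ALLOC][19-28 ALLOC][29-35 ALLOC][36-40 ALLOC][41-51 FREE]
Op 6: b = realloc(b, 19) -> NULL (b unchanged); heap: [0-18 ALLOC][19-28 ALLOC][29-35 ALLOC][36-40 ALLOC][41-51 FREE]
Op 7: e = malloc(16) -> e = NULL; heap: [0-18 ALLOC][19-28 ALLOC][29-35 ALLOC][36-40 ALLOC][41-51 FREE]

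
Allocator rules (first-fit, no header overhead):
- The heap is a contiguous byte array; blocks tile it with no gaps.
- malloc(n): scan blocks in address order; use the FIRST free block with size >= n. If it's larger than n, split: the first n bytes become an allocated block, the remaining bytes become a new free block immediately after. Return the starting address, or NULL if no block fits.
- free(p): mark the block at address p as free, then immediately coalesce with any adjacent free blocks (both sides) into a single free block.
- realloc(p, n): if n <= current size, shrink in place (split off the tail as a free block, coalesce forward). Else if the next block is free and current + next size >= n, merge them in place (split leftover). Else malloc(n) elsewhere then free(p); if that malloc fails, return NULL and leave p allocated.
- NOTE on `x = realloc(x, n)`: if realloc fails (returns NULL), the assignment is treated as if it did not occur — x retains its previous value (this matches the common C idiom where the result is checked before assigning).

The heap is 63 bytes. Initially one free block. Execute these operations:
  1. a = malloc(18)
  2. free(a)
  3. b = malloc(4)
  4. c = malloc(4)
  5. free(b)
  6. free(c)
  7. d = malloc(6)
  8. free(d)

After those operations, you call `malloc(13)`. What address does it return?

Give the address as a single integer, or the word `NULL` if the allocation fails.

Op 1: a = malloc(18) -> a = 0; heap: [0-17 ALLOC][18-62 FREE]
Op 2: free(a) -> (freed a); heap: [0-62 FREE]
Op 3: b = malloc(4) -> b = 0; heap: [0-3 ALLOC][4-62 FREE]
Op 4: c = malloc(4) -> c = 4; heap: [0-3 ALLOC][4-7 ALLOC][8-62 FREE]
Op 5: free(b) -> (freed b); heap: [0-3 FREE][4-7 ALLOC][8-62 FREE]
Op 6: free(c) -> (freed c); heap: [0-62 FREE]
Op 7: d = malloc(6) -> d = 0; heap: [0-5 ALLOC][6-62 FREE]
Op 8: free(d) -> (freed d); heap: [0-62 FREE]
malloc(13): first-fit scan over [0-62 FREE] -> 0

Answer: 0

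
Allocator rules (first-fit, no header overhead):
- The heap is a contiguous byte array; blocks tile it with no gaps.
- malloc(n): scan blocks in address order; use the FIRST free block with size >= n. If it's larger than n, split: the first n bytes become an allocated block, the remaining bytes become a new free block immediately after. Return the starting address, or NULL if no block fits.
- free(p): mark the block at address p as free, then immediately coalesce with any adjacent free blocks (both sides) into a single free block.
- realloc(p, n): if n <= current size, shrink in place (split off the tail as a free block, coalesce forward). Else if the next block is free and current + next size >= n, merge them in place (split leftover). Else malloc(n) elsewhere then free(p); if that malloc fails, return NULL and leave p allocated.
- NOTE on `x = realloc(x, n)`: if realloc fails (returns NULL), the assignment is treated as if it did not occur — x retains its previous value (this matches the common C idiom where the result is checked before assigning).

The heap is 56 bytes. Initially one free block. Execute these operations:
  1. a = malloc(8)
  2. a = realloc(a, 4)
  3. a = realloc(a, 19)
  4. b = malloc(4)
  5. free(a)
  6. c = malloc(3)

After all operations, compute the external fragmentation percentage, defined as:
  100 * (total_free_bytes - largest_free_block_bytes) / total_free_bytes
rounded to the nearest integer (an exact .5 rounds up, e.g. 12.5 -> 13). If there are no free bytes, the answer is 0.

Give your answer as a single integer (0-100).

Answer: 33

Derivation:
Op 1: a = malloc(8) -> a = 0; heap: [0-7 ALLOC][8-55 FREE]
Op 2: a = realloc(a, 4) -> a = 0; heap: [0-3 ALLOC][4-55 FREE]
Op 3: a = realloc(a, 19) -> a = 0; heap: [0-18 ALLOC][19-55 FREE]
Op 4: b = malloc(4) -> b = 19; heap: [0-18 ALLOC][19-22 ALLOC][23-55 FREE]
Op 5: free(a) -> (freed a); heap: [0-18 FREE][19-22 ALLOC][23-55 FREE]
Op 6: c = malloc(3) -> c = 0; heap: [0-2 ALLOC][3-18 FREE][19-22 ALLOC][23-55 FREE]
Free blocks: [16 33] total_free=49 largest=33 -> 100*(49-33)/49 = 1600/49 ≈ 32.653 -> rounds to 33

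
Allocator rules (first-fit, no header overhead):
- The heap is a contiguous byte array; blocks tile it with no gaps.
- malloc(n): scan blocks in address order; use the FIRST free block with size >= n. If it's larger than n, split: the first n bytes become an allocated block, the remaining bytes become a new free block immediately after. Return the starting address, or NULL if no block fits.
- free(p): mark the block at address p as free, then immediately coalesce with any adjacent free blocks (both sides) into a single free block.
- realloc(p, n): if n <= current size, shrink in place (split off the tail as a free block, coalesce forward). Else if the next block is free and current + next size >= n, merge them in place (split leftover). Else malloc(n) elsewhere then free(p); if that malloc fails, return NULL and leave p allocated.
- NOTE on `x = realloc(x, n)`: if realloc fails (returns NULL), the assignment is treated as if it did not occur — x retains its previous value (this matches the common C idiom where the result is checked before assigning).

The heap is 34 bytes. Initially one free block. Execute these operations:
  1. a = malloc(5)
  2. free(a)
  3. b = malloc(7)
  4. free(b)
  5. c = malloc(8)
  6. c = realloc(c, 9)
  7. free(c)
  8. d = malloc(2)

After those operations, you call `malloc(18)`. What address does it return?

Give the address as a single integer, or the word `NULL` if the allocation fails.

Op 1: a = malloc(5) -> a = 0; heap: [0-4 ALLOC][5-33 FREE]
Op 2: free(a) -> (freed a); heap: [0-33 FREE]
Op 3: b = malloc(7) -> b = 0; heap: [0-6 ALLOC][7-33 FREE]
Op 4: free(b) -> (freed b); heap: [0-33 FREE]
Op 5: c = malloc(8) -> c = 0; heap: [0-7 ALLOC][8-33 FREE]
Op 6: c = realloc(c, 9) -> c = 0; heap: [0-8 ALLOC][9-33 FREE]
Op 7: free(c) -> (freed c); heap: [0-33 FREE]
Op 8: d = malloc(2) -> d = 0; heap: [0-1 ALLOC][2-33 FREE]
malloc(18): first-fit scan over [0-1 ALLOC][2-33 FREE] -> 2

Answer: 2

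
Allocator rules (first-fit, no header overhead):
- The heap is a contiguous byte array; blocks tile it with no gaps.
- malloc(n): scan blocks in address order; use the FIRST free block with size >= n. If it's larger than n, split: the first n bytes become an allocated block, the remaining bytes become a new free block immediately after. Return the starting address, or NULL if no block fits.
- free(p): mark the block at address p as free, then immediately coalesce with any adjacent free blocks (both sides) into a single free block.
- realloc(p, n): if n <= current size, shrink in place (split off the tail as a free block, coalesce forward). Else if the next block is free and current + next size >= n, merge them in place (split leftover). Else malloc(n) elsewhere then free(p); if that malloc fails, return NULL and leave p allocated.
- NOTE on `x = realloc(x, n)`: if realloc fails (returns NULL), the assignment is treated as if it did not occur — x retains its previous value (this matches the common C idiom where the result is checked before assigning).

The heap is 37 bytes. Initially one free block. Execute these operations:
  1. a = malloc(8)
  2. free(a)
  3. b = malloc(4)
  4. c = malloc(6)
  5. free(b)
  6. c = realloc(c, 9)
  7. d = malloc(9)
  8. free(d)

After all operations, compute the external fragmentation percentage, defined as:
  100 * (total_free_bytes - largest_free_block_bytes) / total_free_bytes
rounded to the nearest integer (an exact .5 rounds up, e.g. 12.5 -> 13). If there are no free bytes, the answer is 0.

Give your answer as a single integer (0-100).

Op 1: a = malloc(8) -> a = 0; heap: [0-7 ALLOC][8-36 FREE]
Op 2: free(a) -> (freed a); heap: [0-36 FREE]
Op 3: b = malloc(4) -> b = 0; heap: [0-3 ALLOC][4-36 FREE]
Op 4: c = malloc(6) -> c = 4; heap: [0-3 ALLOC][4-9 ALLOC][10-36 FREE]
Op 5: free(b) -> (freed b); heap: [0-3 FREE][4-9 ALLOC][10-36 FREE]
Op 6: c = realloc(c, 9) -> c = 4; heap: [0-3 FREE][4-12 ALLOC][13-36 FREE]
Op 7: d = malloc(9) -> d = 13; heap: [0-3 FREE][4-12 ALLOC][13-21 ALLOC][22-36 FREE]
Op 8: free(d) -> (freed d); heap: [0-3 FREE][4-12 ALLOC][13-36 FREE]
Free blocks: [4 24] total_free=28 largest=24 -> 100*(28-24)/28 = 400/28 ≈ 14.286 -> rounds to 14

Answer: 14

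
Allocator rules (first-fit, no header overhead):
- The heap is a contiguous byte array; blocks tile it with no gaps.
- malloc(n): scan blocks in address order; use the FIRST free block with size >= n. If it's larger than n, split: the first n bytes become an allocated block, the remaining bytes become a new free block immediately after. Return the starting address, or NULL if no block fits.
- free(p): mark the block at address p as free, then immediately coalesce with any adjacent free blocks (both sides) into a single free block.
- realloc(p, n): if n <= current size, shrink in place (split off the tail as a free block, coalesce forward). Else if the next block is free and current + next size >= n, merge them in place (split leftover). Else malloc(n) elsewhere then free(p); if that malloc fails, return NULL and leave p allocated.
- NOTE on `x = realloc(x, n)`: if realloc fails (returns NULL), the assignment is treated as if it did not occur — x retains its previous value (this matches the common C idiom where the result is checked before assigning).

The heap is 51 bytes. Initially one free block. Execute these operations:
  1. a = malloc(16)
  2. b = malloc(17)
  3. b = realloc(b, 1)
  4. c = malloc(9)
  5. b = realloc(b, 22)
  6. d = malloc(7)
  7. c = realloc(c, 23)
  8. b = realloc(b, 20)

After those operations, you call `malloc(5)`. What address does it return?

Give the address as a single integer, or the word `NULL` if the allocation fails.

Op 1: a = malloc(16) -> a = 0; heap: [0-15 ALLOC][16-50 FREE]
Op 2: b = malloc(17) -> b = 16; heap: [0-15 ALLOC][16-32 ALLOC][33-50 FREE]
Op 3: b = realloc(b, 1) -> b = 16; heap: [0-15 ALLOC][16-16 ALLOC][17-50 FREE]
Op 4: c = malloc(9) -> c = 17; heap: [0-15 ALLOC][16-16 ALLOC][17-25 ALLOC][26-50 FREE]
Op 5: b = realloc(b, 22) -> b = 26; heap: [0-15 ALLOC][16-16 FREE][17-25 ALLOC][26-47 ALLOC][48-50 FREE]
Op 6: d = malloc(7) -> d = NULL; heap: [0-15 ALLOC][16-16 FREE][17-25 ALLOC][26-47 ALLOC][48-50 FREE]
Op 7: c = realloc(c, 23) -> NULL (c unchanged); heap: [0-15 ALLOC][16-16 FREE][17-25 ALLOC][26-47 ALLOC][48-50 FREE]
Op 8: b = realloc(b, 20) -> b = 26; heap: [0-15 ALLOC][16-16 FREE][17-25 ALLOC][26-45 ALLOC][46-50 FREE]
malloc(5): first-fit scan over [0-15 ALLOC][16-16 FREE][17-25 ALLOC][26-45 ALLOC][46-50 FREE] -> 46

Answer: 46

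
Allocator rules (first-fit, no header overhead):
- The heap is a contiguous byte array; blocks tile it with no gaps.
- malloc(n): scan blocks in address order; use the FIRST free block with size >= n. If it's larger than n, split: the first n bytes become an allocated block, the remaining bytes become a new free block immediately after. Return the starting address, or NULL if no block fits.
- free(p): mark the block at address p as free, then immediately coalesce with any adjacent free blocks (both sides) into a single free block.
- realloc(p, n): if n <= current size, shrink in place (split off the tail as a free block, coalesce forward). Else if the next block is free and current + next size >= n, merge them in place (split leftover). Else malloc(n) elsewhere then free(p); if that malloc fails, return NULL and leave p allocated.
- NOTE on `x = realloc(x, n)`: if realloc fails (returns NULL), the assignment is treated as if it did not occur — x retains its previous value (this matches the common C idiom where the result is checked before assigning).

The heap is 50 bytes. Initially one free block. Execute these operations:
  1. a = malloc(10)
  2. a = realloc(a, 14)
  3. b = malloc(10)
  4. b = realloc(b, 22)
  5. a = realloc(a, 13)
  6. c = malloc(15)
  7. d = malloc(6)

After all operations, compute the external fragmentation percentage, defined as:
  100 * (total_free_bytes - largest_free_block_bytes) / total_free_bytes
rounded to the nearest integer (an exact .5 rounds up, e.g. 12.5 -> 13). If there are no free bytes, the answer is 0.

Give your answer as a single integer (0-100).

Answer: 11

Derivation:
Op 1: a = malloc(10) -> a = 0; heap: [0-9 ALLOC][10-49 FREE]
Op 2: a = realloc(a, 14) -> a = 0; heap: [0-13 ALLOC][14-49 FREE]
Op 3: b = malloc(10) -> b = 14; heap: [0-13 ALLOC][14-23 ALLOC][24-49 FREE]
Op 4: b = realloc(b, 22) -> b = 14; heap: [0-13 ALLOC][14-35 ALLOC][36-49 FREE]
Op 5: a = realloc(a, 13) -> a = 0; heap: [0-12 ALLOC][13-13 FREE][14-35 ALLOC][36-49 FREE]
Op 6: c = malloc(15) -> c = NULL; heap: [0-12 ALLOC][13-13 FREE][14-35 ALLOC][36-49 FREE]
Op 7: d = malloc(6) -> d = 36; heap: [0-12 ALLOC][13-13 FREE][14-35 ALLOC][36-41 ALLOC][42-49 FREE]
Free blocks: [1 8] total_free=9 largest=8 -> 100*(9-8)/9 = 100/9 ≈ 11.111 -> rounds to 11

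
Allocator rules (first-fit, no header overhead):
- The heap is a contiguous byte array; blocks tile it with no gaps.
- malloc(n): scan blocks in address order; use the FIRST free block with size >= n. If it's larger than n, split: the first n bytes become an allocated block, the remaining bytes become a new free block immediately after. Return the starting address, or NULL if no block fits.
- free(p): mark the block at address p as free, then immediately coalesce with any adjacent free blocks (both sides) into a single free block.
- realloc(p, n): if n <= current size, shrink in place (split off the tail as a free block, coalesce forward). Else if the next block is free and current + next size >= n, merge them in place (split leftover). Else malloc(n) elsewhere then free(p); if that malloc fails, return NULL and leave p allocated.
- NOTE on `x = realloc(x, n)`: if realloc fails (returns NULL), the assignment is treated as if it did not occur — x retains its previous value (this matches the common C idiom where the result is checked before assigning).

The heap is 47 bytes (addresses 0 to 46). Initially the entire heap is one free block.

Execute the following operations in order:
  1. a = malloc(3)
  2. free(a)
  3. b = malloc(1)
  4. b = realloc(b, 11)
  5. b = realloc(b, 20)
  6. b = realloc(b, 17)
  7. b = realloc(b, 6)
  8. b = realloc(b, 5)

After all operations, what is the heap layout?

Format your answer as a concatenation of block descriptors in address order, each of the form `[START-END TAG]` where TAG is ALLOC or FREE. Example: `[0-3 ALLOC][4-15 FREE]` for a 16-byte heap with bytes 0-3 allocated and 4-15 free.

Answer: [0-4 ALLOC][5-46 FREE]

Derivation:
Op 1: a = malloc(3) -> a = 0; heap: [0-2 ALLOC][3-46 FREE]
Op 2: free(a) -> (freed a); heap: [0-46 FREE]
Op 3: b = malloc(1) -> b = 0; heap: [0-0 ALLOC][1-46 FREE]
Op 4: b = realloc(b, 11) -> b = 0; heap: [0-10 ALLOC][11-46 FREE]
Op 5: b = realloc(b, 20) -> b = 0; heap: [0-19 ALLOC][20-46 FREE]
Op 6: b = realloc(b, 17) -> b = 0; heap: [0-16 ALLOC][17-46 FREE]
Op 7: b = realloc(b, 6) -> b = 0; heap: [0-5 ALLOC][6-46 FREE]
Op 8: b = realloc(b, 5) -> b = 0; heap: [0-4 ALLOC][5-46 FREE]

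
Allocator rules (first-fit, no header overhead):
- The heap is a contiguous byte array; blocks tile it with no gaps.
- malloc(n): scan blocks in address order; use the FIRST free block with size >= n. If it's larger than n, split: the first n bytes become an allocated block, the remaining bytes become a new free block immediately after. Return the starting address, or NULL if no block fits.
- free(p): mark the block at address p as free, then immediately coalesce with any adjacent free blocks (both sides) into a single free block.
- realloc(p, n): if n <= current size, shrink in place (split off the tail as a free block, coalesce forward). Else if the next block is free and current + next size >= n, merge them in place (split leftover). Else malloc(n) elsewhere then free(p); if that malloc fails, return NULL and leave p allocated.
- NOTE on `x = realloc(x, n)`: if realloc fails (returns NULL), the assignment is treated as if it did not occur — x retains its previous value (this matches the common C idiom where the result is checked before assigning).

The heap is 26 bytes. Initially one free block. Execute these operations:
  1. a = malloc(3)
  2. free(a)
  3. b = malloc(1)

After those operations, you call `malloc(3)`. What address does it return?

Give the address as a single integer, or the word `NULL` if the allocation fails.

Op 1: a = malloc(3) -> a = 0; heap: [0-2 ALLOC][3-25 FREE]
Op 2: free(a) -> (freed a); heap: [0-25 FREE]
Op 3: b = malloc(1) -> b = 0; heap: [0-0 ALLOC][1-25 FREE]
malloc(3): first-fit scan over [0-0 ALLOC][1-25 FREE] -> 1

Answer: 1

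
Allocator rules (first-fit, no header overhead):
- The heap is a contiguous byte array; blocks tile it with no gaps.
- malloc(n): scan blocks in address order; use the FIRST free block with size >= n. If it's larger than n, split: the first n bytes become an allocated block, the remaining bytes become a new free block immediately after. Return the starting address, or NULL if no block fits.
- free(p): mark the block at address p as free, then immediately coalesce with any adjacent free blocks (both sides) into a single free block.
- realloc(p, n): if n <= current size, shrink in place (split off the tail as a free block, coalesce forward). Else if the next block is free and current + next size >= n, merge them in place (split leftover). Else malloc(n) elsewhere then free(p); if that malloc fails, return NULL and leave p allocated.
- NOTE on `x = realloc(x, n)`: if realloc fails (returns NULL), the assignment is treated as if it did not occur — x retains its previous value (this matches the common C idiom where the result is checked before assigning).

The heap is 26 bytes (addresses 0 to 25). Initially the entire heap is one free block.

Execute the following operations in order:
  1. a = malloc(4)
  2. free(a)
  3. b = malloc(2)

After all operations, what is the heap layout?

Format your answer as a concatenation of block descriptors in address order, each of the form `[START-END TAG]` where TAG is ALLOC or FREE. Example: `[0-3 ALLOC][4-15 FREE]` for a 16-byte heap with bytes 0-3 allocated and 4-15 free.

Answer: [0-1 ALLOC][2-25 FREE]

Derivation:
Op 1: a = malloc(4) -> a = 0; heap: [0-3 ALLOC][4-25 FREE]
Op 2: free(a) -> (freed a); heap: [0-25 FREE]
Op 3: b = malloc(2) -> b = 0; heap: [0-1 ALLOC][2-25 FREE]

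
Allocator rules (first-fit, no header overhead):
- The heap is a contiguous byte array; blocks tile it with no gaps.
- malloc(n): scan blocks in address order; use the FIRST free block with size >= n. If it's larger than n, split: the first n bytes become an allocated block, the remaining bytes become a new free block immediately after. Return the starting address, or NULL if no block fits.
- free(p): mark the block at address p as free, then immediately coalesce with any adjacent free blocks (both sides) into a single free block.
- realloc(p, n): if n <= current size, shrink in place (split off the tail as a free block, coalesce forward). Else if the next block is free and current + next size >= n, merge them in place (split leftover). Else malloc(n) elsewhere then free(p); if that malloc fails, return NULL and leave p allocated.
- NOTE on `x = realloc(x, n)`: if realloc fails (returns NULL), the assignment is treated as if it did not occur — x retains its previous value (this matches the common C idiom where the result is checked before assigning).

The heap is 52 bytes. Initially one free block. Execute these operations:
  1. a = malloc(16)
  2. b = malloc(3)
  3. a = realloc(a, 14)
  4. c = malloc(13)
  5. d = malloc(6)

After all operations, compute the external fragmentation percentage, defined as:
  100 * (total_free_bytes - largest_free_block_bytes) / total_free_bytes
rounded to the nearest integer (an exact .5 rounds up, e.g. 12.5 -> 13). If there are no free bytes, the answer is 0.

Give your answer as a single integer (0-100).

Answer: 13

Derivation:
Op 1: a = malloc(16) -> a = 0; heap: [0-15 ALLOC][16-51 FREE]
Op 2: b = malloc(3) -> b = 16; heap: [0-15 ALLOC][16-18 ALLOC][19-51 FREE]
Op 3: a = realloc(a, 14) -> a = 0; heap: [0-13 ALLOC][14-15 FREE][16-18 ALLOC][19-51 FREE]
Op 4: c = malloc(13) -> c = 19; heap: [0-13 ALLOC][14-15 FREE][16-18 ALLOC][19-31 ALLOC][32-51 FREE]
Op 5: d = malloc(6) -> d = 32; heap: [0-13 ALLOC][14-15 FREE][16-18 ALLOC][19-31 ALLOC][32-37 ALLOC][38-51 FREE]
Free blocks: [2 14] total_free=16 largest=14 -> 100*(16-14)/16 = 200/16 = 12.5 -> rounds to 13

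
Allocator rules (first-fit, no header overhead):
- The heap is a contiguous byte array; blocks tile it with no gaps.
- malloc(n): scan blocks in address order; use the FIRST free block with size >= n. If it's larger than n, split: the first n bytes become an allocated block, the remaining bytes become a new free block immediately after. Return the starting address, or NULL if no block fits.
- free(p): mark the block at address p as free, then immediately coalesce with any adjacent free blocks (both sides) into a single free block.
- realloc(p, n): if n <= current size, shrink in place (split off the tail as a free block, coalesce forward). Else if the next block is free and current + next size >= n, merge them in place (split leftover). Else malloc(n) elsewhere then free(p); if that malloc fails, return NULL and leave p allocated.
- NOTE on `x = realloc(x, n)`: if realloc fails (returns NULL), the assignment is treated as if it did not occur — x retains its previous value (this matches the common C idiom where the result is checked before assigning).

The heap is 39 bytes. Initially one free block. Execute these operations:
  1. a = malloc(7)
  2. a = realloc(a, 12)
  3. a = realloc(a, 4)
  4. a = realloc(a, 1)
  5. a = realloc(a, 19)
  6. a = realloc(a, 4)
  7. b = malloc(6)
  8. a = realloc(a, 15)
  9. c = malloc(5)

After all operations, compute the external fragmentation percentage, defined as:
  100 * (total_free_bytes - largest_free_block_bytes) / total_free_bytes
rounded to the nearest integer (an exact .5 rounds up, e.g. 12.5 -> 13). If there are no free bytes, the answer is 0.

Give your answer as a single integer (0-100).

Answer: 31

Derivation:
Op 1: a = malloc(7) -> a = 0; heap: [0-6 ALLOC][7-38 FREE]
Op 2: a = realloc(a, 12) -> a = 0; heap: [0-11 ALLOC][12-38 FREE]
Op 3: a = realloc(a, 4) -> a = 0; heap: [0-3 ALLOC][4-38 FREE]
Op 4: a = realloc(a, 1) -> a = 0; heap: [0-0 ALLOC][1-38 FREE]
Op 5: a = realloc(a, 19) -> a = 0; heap: [0-18 ALLOC][19-38 FREE]
Op 6: a = realloc(a, 4) -> a = 0; heap: [0-3 ALLOC][4-38 FREE]
Op 7: b = malloc(6) -> b = 4; heap: [0-3 ALLOC][4-9 ALLOC][10-38 FREE]
Op 8: a = realloc(a, 15) -> a = 10; heap: [0-3 FREE][4-9 ALLOC][10-24 ALLOC][25-38 FREE]
Op 9: c = malloc(5) -> c = 25; heap: [0-3 FREE][4-9 ALLOC][10-24 ALLOC][25-29 ALLOC][30-38 FREE]
Free blocks: [4 9] total_free=13 largest=9 -> 100*(13-9)/13 = 400/13 ≈ 30.769 -> rounds to 31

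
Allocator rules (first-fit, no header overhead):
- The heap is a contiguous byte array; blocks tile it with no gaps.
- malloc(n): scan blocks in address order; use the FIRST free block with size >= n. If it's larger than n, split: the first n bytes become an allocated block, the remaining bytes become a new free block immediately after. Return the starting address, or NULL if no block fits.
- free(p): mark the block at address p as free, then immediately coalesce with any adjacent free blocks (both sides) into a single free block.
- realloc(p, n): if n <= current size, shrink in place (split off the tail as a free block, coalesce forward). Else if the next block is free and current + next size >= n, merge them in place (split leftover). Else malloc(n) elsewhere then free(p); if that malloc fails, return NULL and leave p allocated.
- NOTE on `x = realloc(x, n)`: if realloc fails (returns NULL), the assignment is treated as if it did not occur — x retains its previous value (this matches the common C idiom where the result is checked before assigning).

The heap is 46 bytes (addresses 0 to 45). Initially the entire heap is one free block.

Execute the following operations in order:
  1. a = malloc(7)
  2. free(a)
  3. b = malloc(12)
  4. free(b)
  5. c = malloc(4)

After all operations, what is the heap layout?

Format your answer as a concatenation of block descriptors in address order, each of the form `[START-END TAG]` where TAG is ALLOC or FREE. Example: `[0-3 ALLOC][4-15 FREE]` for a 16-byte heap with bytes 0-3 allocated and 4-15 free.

Answer: [0-3 ALLOC][4-45 FREE]

Derivation:
Op 1: a = malloc(7) -> a = 0; heap: [0-6 ALLOC][7-45 FREE]
Op 2: free(a) -> (freed a); heap: [0-45 FREE]
Op 3: b = malloc(12) -> b = 0; heap: [0-11 ALLOC][12-45 FREE]
Op 4: free(b) -> (freed b); heap: [0-45 FREE]
Op 5: c = malloc(4) -> c = 0; heap: [0-3 ALLOC][4-45 FREE]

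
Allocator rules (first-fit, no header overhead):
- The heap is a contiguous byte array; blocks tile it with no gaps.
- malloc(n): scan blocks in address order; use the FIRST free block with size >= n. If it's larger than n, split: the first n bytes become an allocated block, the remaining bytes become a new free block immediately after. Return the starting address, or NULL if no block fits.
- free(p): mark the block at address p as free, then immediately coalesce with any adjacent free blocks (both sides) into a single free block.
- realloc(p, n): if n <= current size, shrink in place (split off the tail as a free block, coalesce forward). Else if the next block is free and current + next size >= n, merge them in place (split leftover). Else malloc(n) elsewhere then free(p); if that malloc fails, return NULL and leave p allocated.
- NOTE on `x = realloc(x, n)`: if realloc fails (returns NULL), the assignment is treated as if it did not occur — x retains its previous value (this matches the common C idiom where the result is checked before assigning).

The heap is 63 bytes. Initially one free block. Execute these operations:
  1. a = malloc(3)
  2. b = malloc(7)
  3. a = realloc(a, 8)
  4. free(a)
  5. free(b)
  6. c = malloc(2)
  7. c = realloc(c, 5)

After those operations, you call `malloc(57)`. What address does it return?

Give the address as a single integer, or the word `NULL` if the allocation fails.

Op 1: a = malloc(3) -> a = 0; heap: [0-2 ALLOC][3-62 FREE]
Op 2: b = malloc(7) -> b = 3; heap: [0-2 ALLOC][3-9 ALLOC][10-62 FREE]
Op 3: a = realloc(a, 8) -> a = 10; heap: [0-2 FREE][3-9 ALLOC][10-17 ALLOC][18-62 FREE]
Op 4: free(a) -> (freed a); heap: [0-2 FREE][3-9 ALLOC][10-62 FREE]
Op 5: free(b) -> (freed b); heap: [0-62 FREE]
Op 6: c = malloc(2) -> c = 0; heap: [0-1 ALLOC][2-62 FREE]
Op 7: c = realloc(c, 5) -> c = 0; heap: [0-4 ALLOC][5-62 FREE]
malloc(57): first-fit scan over [0-4 ALLOC][5-62 FREE] -> 5

Answer: 5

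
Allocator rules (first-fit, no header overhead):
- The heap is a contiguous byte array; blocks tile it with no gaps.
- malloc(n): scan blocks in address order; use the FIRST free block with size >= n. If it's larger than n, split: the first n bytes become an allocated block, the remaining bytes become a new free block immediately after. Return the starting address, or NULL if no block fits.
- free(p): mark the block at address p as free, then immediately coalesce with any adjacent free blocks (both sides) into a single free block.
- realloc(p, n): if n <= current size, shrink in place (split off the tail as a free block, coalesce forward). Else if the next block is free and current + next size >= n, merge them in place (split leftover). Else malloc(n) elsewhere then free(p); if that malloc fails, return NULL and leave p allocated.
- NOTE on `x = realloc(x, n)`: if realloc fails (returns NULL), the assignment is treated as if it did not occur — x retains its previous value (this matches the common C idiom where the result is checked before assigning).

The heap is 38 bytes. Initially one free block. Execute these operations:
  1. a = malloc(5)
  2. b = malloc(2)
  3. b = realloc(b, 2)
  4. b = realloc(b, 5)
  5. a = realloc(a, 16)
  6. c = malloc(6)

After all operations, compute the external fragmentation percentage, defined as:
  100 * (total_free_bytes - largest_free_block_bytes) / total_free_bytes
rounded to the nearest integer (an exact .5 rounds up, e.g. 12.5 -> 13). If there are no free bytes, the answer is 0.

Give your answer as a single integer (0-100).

Op 1: a = malloc(5) -> a = 0; heap: [0-4 ALLOC][5-37 FREE]
Op 2: b = malloc(2) -> b = 5; heap: [0-4 ALLOC][5-6 ALLOC][7-37 FREE]
Op 3: b = realloc(b, 2) -> b = 5; heap: [0-4 ALLOC][5-6 ALLOC][7-37 FREE]
Op 4: b = realloc(b, 5) -> b = 5; heap: [0-4 ALLOC][5-9 ALLOC][10-37 FREE]
Op 5: a = realloc(a, 16) -> a = 10; heap: [0-4 FREE][5-9 ALLOC][10-25 ALLOC][26-37 FREE]
Op 6: c = malloc(6) -> c = 26; heap: [0-4 FREE][5-9 ALLOC][10-25 ALLOC][26-31 ALLOC][32-37 FREE]
Free blocks: [5 6] total_free=11 largest=6 -> 100*(11-6)/11 = 500/11 ≈ 45.455 -> rounds to 45

Answer: 45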